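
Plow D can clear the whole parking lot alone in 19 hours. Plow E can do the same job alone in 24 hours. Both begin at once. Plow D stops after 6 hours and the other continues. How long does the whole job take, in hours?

312/19 hours

In the first 6 hours the combined rate is 43/456, so 43/76 of the job is done, leaving 33/76.
After plow D leaves the rate is 1/24 per hour; the remaining 33/76 takes 198/19 hours.
Total = 6 + 198/19 = 312/19 hours.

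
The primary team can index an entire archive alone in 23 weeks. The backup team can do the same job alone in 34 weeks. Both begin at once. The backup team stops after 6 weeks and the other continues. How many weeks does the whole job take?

In the first 6 weeks the combined rate is 57/782, so 171/391 of the job is done, leaving 220/391.
After the backup team leaves the rate is 1/23 per week; the remaining 220/391 takes 220/17 weeks.
Total = 6 + 220/17 = 322/17 weeks.

322/17 weeks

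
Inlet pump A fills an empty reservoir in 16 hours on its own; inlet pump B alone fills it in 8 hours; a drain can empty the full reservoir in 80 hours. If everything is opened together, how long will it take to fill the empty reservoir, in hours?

Net rate = 1/16 + 1/8 − 1/80 = (5 + 10 − 1)/80 = 14/80 = 7/40 per hour.
Filling time = 1 ÷ (7/40) = 40/7 hours.

40/7 hours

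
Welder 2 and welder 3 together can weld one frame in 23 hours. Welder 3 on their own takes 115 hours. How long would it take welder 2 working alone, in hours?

115/4 hours

Combined rate is 1/23 per hour.
Known contribution: 1/115 per hour.
So welder 2's rate is 1/23 − 1/115 = 4/115, meaning 115/4 hours alone.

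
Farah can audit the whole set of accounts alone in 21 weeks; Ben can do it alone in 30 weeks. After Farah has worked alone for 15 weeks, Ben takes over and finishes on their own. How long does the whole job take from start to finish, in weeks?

165/7 weeks

In 15 weeks Farah does 15/21 = 5/7 of the job, leaving 2/7.
Ben works at 1/30 per week, so finishing takes 2/7 ÷ 1/30 = 60/7 weeks.
Total time = 15 + 60/7 = 165/7 weeks.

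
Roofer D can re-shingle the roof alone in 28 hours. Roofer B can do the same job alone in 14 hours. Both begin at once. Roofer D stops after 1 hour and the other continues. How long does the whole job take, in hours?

27/2 hours

In the first 1 hour the combined rate is 3/28, so 3/28 of the job is done, leaving 25/28.
After Roofer D leaves the rate is 1/14 per hour; the remaining 25/28 takes 25/2 hours.
Total = 1 + 25/2 = 27/2 hours.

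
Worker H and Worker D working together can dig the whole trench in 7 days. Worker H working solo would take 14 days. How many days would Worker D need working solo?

14 days

Combined rate is 1/7 per day.
Known contribution: 1/14 per day.
So Worker D's rate is 1/7 − 1/14 = 1/14, meaning 14 days alone.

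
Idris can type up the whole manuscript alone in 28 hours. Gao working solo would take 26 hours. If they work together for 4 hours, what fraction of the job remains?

Combined rate: 1/28 + 1/26 = (13 + 14)/364 = 27/364 per hour.
In 4 hours they complete 4·27/364 = 27/91 of the job.
So 64/91 remains.

64/91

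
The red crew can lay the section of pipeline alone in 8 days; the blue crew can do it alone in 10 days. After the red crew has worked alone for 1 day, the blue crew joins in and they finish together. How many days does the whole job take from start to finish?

44/9 days

In 1 day the red crew does 1/8 of the job, leaving 7/8.
The red crew and the blue crew together work at 9/40 per day, so finishing takes 7/8 ÷ 9/40 = 35/9 days.
Total time = 1 + 35/9 = 44/9 days.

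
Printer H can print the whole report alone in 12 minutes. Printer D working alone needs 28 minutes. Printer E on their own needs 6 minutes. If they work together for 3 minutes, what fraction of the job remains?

Combined rate: 1/12 + 1/28 + 1/6 = (7 + 3 + 14)/84 = 24/84 = 2/7 per minute.
In 3 minutes they complete 3·2/7 = 6/7 of the job.
So 1/7 remains.

1/7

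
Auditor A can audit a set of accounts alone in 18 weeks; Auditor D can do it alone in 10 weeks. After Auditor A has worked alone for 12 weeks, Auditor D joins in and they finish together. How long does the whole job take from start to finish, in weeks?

99/7 weeks

In 12 weeks Auditor A does 12/18 = 2/3 of the job, leaving 1/3.
Auditor A and Auditor D together work at 7/45 per week, so finishing takes 1/3 ÷ 7/45 = 15/7 weeks.
Total time = 12 + 15/7 = 99/7 weeks.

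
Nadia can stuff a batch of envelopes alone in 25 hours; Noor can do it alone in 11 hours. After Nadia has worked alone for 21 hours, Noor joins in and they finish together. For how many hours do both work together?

In 21 hours Nadia does 21/25 of the job, leaving 4/25.
Nadia and Noor together work at 36/275 per hour, so finishing takes 4/25 ÷ 36/275 = 11/9 hours.

11/9 hours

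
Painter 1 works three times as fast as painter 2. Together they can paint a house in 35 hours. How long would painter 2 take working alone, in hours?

Let painter 2's rate be r; then painter 1's rate is 3r, so together (3 + 1)r = 4r = 1/35.
Thus r = 1/140 per hour.
Painter 2 alone: 140 hours; painter 1 alone: 140/3 hours.

140 hours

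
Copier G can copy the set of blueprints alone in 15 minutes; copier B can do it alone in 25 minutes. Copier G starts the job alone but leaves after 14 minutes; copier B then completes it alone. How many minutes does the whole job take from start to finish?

In 14 minutes copier G does 14/15 of the job, leaving 1/15.
Copier B works at 1/25 per minute, so finishing takes 1/15 ÷ 1/25 = 5/3 minutes.
Total time = 14 + 5/3 = 47/3 minutes.

47/3 minutes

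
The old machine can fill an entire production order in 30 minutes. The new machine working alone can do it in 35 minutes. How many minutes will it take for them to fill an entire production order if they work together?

With two workers the combined time is the product over the sum: 30·35/(30+35) = 1050/65 = 210/13 minutes.

210/13 minutes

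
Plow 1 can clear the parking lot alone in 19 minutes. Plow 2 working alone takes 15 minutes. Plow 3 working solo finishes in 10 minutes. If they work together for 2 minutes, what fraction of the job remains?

Combined rate: 1/19 + 1/15 + 1/10 = (30 + 38 + 57)/570 = 125/570 = 25/114 per minute.
In 2 minutes they complete 2·25/114 = 25/57 of the job.
So 32/57 remains.

32/57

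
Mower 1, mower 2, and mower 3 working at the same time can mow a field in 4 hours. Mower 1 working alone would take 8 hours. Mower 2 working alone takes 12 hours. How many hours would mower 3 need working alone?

24 hours

Combined rate is 1/4 per hour.
Known contribution: 1/8 + 1/12 = (3 + 2)/24 = 5/24 per hour.
So mower 3's rate is 1/4 − 5/24 = 1/24, meaning 24 hours alone.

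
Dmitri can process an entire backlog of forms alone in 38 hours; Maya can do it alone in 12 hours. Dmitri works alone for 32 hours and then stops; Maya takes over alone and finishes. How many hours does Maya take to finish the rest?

36/19 hours

In 32 hours Dmitri does 32/38 = 16/19 of the job, leaving 3/19.
Maya works at 1/12 per hour, so finishing takes 3/19 ÷ 1/12 = 36/19 hours.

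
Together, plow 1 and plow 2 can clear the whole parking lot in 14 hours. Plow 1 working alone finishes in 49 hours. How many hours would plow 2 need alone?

98/5 hours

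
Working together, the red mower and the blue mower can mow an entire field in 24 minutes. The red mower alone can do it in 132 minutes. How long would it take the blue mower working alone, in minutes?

88/3 minutes

Combined rate is 1/24 per minute.
Known contribution: 1/132 per minute.
So the blue mower's rate is 1/24 − 1/132 = 3/88, meaning 88/3 minutes alone.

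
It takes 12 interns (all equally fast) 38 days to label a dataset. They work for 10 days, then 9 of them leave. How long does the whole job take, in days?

122 days

One intern does 1/456 of the job per day.
After 10 days with 12 interns, 5/19 is done (14/19 left).
With 3 interns the rate is 3/456 = 1/152, so the rest takes 14/19 ÷ 1/152 = 112 days.
Total = 10 + 112 = 122 days.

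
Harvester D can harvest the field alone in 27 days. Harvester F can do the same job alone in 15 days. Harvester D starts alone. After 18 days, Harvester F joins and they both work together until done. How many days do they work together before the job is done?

In the first 18 days Harvester D alone does 18/27 = 2/3 of the job, leaving 1/3.
Once everyone is working, combined rate: 1/27 + 1/15 = (5 + 9)/135 = 14/135 per day.
Remaining 1/3 at 14/135 per day takes 45/14 days.

45/14 days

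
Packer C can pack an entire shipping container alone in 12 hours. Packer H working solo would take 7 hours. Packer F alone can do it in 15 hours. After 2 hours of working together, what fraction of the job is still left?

Combined rate: 1/12 + 1/7 + 1/15 = (35 + 60 + 28)/420 = 123/420 = 41/140 per hour.
In 2 hours they complete 2·41/140 = 41/70 of the job.
So 29/70 remains.

29/70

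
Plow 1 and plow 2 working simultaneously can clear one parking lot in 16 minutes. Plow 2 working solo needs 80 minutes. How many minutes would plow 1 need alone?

Combined rate is 1/16 per minute.
Known contribution: 1/80 per minute.
So plow 1's rate is 1/16 − 1/80 = 1/20, meaning 20 minutes alone.

20 minutes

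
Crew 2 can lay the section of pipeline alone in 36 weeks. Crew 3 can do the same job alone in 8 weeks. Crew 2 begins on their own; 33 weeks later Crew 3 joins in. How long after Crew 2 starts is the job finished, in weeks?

In the first 33 weeks Crew 2 alone does 33/36 = 11/12 of the job, leaving 1/12.
Once everyone is working, combined rate: 1/36 + 1/8 = (2 + 9)/72 = 11/72 per week.
Remaining 1/12 at 11/72 per week takes 6/11 weeks.
Total from the start = 33 + 6/11 = 369/11 weeks.

369/11 weeks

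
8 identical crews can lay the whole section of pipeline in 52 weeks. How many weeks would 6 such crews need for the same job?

208/3 weeks

Total work is 8·52 = 416 crew-weeks.
With 6 crews: 416/6 = 208/3 weeks.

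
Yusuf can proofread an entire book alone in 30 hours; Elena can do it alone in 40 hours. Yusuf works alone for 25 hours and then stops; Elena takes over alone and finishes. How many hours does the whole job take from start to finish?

In 25 hours Yusuf does 25/30 = 5/6 of the job, leaving 1/6.
Elena works at 1/40 per hour, so finishing takes 1/6 ÷ 1/40 = 20/3 hours.
Total time = 25 + 20/3 = 95/3 hours.

95/3 hours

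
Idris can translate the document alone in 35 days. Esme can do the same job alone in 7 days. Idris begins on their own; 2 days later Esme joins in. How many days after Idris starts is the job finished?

In the first 2 days Idris alone does 2/35 of the job, leaving 33/35.
Once everyone is working, combined rate: 1/35 + 1/7 = (1 + 5)/35 = 6/35 per day.
Remaining 33/35 at 6/35 per day takes 11/2 days.
Total from the start = 2 + 11/2 = 15/2 days.

15/2 days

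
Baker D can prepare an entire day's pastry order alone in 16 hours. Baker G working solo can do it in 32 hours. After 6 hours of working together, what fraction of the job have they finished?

9/16

Combined rate: 1/16 + 1/32 = (2 + 1)/32 = 3/32 per hour.
In 6 hours they complete 6·3/32 = 9/16 of the job.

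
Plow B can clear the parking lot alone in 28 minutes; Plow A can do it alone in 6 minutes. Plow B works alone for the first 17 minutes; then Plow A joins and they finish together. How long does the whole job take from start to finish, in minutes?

322/17 minutes

In 17 minutes Plow B does 17/28 of the job, leaving 11/28.
Plow B and Plow A together work at 17/84 per minute, so finishing takes 11/28 ÷ 17/84 = 33/17 minutes.
Total time = 17 + 33/17 = 322/17 minutes.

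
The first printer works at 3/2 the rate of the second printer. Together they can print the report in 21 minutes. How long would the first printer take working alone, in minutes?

Let the second printer's rate be r; then the first printer's rate is (3/2)r, so together (3/2 + 1)r = (5/2)r = 1/21.
Thus r = 2/105 per minute.
The second printer alone: 105/2 minutes; the first printer alone: 35 minutes.

35 minutes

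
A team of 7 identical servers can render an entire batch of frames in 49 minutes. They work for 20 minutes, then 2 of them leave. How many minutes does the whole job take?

One server does 1/343 of the job per minute.
After 20 minutes with 7 servers, 20/49 is done (29/49 left).
With 5 servers the rate is 5/343, so the rest takes 29/49 ÷ 5/343 = 203/5 minutes.
Total = 20 + 203/5 = 303/5 minutes.

303/5 minutes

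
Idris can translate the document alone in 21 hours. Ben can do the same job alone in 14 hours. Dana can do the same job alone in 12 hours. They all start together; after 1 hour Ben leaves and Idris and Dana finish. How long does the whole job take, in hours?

In the first 1 hour the combined rate is 17/84, so 17/84 of the job is done, leaving 67/84.
After Ben leaves the rate is 11/84 per hour; the remaining 67/84 takes 67/11 hours.
Total = 1 + 67/11 = 78/11 hours.

78/11 hours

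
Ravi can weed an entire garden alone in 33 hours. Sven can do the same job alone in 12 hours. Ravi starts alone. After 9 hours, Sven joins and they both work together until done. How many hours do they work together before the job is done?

In the first 9 hours Ravi alone does 9/33 = 3/11 of the job, leaving 8/11.
Once everyone is working, combined rate: 1/33 + 1/12 = (4 + 11)/132 = 15/132 = 5/44 per hour.
Remaining 8/11 at 5/44 per hour takes 32/5 hours.

32/5 hours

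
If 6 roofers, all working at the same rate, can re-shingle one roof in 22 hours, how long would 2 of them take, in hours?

Total work is 6·22 = 132 roofer-hours.
With 2 roofers: 132/2 = 66 hours.

66 hours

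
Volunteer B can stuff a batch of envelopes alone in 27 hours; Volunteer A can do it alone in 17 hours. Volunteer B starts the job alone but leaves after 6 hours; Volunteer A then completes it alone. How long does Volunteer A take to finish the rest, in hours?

119/9 hours

In 6 hours Volunteer B does 6/27 = 2/9 of the job, leaving 7/9.
Volunteer A works at 1/17 per hour, so finishing takes 7/9 ÷ 1/17 = 119/9 hours.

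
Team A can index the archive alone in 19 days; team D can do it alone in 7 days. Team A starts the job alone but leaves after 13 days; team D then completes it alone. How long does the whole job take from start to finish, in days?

In 13 days team A does 13/19 of the job, leaving 6/19.
Team D works at 1/7 per day, so finishing takes 6/19 ÷ 1/7 = 42/19 days.
Total time = 13 + 42/19 = 289/19 days.

289/19 days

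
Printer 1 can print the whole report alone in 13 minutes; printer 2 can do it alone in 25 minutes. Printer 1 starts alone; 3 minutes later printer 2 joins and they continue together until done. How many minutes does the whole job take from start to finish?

182/19 minutes

In 3 minutes printer 1 does 3/13 of the job, leaving 10/13.
Printer 1 and printer 2 together work at 38/325 per minute, so finishing takes 10/13 ÷ 38/325 = 125/19 minutes.
Total time = 3 + 125/19 = 182/19 minutes.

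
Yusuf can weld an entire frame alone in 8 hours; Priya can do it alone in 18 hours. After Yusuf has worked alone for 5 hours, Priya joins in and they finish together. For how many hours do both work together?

27/13 hours

In 5 hours Yusuf does 5/8 of the job, leaving 3/8.
Yusuf and Priya together work at 13/72 per hour, so finishing takes 3/8 ÷ 13/72 = 27/13 hours.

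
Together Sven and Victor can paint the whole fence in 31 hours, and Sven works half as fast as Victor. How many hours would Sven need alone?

93 hours

Let Victor's rate be r; then Sven's rate is (1/2)r, so together (1/2 + 1)r = (3/2)r = 1/31.
Thus r = 2/93 per hour.
Victor alone: 93/2 hours; Sven alone: 93 hours.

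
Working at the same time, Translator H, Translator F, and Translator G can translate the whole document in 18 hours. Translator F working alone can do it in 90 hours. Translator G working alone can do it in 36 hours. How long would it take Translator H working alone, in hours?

60 hours

Combined rate is 1/18 per hour.
Known contribution: 1/90 + 1/36 = (2 + 5)/180 = 7/180 per hour.
So Translator H's rate is 1/18 − 7/180 = 1/60, meaning 60 hours alone.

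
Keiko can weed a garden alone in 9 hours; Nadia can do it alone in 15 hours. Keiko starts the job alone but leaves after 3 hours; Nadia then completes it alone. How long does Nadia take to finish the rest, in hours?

10 hours

In 3 hours Keiko does 3/9 = 1/3 of the job, leaving 2/3.
Nadia works at 1/15 per hour, so finishing takes 2/3 ÷ 1/15 = 10 hours.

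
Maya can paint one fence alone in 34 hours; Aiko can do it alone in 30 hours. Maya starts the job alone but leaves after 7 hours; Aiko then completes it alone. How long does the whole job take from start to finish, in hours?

524/17 hours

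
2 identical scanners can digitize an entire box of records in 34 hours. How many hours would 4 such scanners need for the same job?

Total work is 2·34 = 68 scanner-hours.
With 4 scanners: 68/4 = 17 hours.

17 hours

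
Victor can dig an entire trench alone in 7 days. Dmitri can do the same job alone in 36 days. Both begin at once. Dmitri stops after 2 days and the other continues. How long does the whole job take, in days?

119/18 days

In the first 2 days the combined rate is 43/252, so 43/126 of the job is done, leaving 83/126.
After Dmitri leaves the rate is 1/7 per day; the remaining 83/126 takes 83/18 days.
Total = 2 + 83/18 = 119/18 days.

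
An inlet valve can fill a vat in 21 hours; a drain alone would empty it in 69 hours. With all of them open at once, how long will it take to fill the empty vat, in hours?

483/16 hours

Net rate = 1/21 − 1/69 = (23 − 7)/483 = 16/483 per hour.
Filling time = 1 ÷ (16/483) = 483/16 hours.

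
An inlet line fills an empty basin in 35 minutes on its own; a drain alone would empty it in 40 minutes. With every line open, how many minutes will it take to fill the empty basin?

Net rate = 1/35 − 1/40 = (8 − 7)/280 = 1/280 per minute.
Filling time = 1 ÷ (1/280) = 280 minutes.

280 minutes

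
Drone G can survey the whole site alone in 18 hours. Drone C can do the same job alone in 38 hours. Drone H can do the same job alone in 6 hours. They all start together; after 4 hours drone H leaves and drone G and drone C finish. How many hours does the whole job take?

57/14 hours

In the first 4 hours the combined rate is 85/342, so 170/171 of the job is done, leaving 1/171.
After drone H leaves the rate is 14/171 per hour; the remaining 1/171 takes 1/14 hours.
Total = 4 + 1/14 = 57/14 hours.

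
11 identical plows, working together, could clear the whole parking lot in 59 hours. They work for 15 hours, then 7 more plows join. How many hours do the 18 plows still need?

One plow does 1/649 of the job per hour.
After 15 hours with 11 plows, 15/59 is done (44/59 left).
With 18 plows the rate is 18/649, so the rest takes 44/59 ÷ 18/649 = 242/9 hours.

242/9 hours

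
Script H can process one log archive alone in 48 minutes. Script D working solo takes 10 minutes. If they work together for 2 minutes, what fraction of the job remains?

Combined rate: 1/48 + 1/10 = (5 + 24)/240 = 29/240 per minute.
In 2 minutes they complete 2·29/240 = 29/120 of the job.
So 91/120 remains.

91/120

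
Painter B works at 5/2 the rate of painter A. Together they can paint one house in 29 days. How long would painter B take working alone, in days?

203/5 days

Let painter A's rate be r; then painter B's rate is (5/2)r, so together (5/2 + 1)r = (7/2)r = 1/29.
Thus r = 2/203 per day.
Painter A alone: 203/2 days; painter B alone: 203/5 days.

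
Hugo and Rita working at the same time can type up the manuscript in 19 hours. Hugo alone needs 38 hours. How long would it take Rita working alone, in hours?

Combined rate is 1/19 per hour.
Known contribution: 1/38 per hour.
So Rita's rate is 1/19 − 1/38 = 1/38, meaning 38 hours alone.

38 hours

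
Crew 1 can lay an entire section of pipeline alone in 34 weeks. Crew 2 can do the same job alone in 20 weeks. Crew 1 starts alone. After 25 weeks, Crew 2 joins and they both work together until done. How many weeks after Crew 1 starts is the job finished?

In the first 25 weeks Crew 1 alone does 25/34 of the job, leaving 9/34.
Once everyone is working, combined rate: 1/34 + 1/20 = (10 + 17)/340 = 27/340 per week.
Remaining 9/34 at 27/340 per week takes 10/3 weeks.
Total from the start = 25 + 10/3 = 85/3 weeks.

85/3 weeks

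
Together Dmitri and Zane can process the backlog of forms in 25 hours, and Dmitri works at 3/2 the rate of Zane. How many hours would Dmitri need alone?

125/3 hours

Let Zane's rate be r; then Dmitri's rate is (3/2)r, so together (3/2 + 1)r = (5/2)r = 1/25.
Thus r = 2/125 per hour.
Zane alone: 125/2 hours; Dmitri alone: 125/3 hours.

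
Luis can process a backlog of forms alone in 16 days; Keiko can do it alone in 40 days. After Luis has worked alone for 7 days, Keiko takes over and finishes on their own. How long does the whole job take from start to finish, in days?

In 7 days Luis does 7/16 of the job, leaving 9/16.
Keiko works at 1/40 per day, so finishing takes 9/16 ÷ 1/40 = 45/2 days.
Total time = 7 + 45/2 = 59/2 days.

59/2 days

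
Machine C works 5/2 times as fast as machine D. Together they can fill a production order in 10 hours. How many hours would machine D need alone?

35 hours

Let machine D's rate be r; then machine C's rate is (5/2)r, so together (5/2 + 1)r = (7/2)r = 1/10.
Thus r = 1/35 per hour.
Machine D alone: 35 hours; machine C alone: 14 hours.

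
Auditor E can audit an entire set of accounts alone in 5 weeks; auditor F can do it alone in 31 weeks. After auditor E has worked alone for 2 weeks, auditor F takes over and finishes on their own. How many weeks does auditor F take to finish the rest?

In 2 weeks auditor E does 2/5 of the job, leaving 3/5.
Auditor F works at 1/31 per week, so finishing takes 3/5 ÷ 1/31 = 93/5 weeks.

93/5 weeks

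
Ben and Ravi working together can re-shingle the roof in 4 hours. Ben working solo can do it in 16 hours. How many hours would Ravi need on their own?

16/3 hours

Combined rate is 1/4 per hour.
Known contribution: 1/16 per hour.
So Ravi's rate is 1/4 − 1/16 = 3/16, meaning 16/3 hours alone.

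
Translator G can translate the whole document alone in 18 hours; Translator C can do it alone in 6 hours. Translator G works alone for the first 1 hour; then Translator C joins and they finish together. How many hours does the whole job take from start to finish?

21/4 hours

In 1 hour Translator G does 1/18 of the job, leaving 17/18.
Translator G and Translator C together work at 2/9 per hour, so finishing takes 17/18 ÷ 2/9 = 17/4 hours.
Total time = 1 + 17/4 = 21/4 hours.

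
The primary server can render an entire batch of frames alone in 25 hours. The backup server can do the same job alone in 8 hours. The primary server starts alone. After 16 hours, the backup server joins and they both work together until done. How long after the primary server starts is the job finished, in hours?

In the first 16 hours the primary server alone does 16/25 of the job, leaving 9/25.
Once everyone is working, combined rate: 1/25 + 1/8 = (8 + 25)/200 = 33/200 per hour.
Remaining 9/25 at 33/200 per hour takes 24/11 hours.
Total from the start = 16 + 24/11 = 200/11 hours.

200/11 hours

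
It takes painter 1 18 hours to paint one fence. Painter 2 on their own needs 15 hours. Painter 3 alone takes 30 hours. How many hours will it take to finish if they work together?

45/7 hours

Combined rate: 1/18 + 1/15 + 1/30 = (5 + 6 + 3)/90 = 14/90 = 7/45 per hour.
Time = 1 ÷ (7/45) = 45/7 hours.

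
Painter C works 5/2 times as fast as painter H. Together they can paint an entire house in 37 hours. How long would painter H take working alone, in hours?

259/2 hours

Let painter H's rate be r; then painter C's rate is (5/2)r, so together (5/2 + 1)r = (7/2)r = 1/37.
Thus r = 2/259 per hour.
Painter H alone: 259/2 hours; painter C alone: 259/5 hours.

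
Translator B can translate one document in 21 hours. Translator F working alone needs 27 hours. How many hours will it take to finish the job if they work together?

189/16 hours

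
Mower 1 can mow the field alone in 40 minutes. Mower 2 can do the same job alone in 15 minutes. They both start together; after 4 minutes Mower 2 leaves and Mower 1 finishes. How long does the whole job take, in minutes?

88/3 minutes

In the first 4 minutes the combined rate is 11/120, so 11/30 of the job is done, leaving 19/30.
After Mower 2 leaves the rate is 1/40 per minute; the remaining 19/30 takes 76/3 minutes.
Total = 4 + 76/3 = 88/3 minutes.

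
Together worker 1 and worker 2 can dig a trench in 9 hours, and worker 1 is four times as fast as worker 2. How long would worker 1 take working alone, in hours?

45/4 hours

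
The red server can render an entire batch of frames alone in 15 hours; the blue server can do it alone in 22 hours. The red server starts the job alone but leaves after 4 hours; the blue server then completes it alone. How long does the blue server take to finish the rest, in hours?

242/15 hours

In 4 hours the red server does 4/15 of the job, leaving 11/15.
The blue server works at 1/22 per hour, so finishing takes 11/15 ÷ 1/22 = 242/15 hours.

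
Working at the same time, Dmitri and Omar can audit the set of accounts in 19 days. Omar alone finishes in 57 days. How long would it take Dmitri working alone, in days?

57/2 days

Combined rate is 1/19 per day.
Known contribution: 1/57 per day.
So Dmitri's rate is 1/19 − 1/57 = 2/57, meaning 57/2 days alone.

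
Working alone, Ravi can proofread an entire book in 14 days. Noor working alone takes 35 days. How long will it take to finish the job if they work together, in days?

Combined rate: 1/14 + 1/35 = (5 + 2)/70 = 7/70 = 1/10 per day.
Time = 1 ÷ (1/10) = 10 days.

10 days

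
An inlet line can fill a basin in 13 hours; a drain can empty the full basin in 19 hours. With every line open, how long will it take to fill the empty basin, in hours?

Net rate = 1/13 − 1/19 = (19 − 13)/247 = 6/247 per hour.
Filling time = 1 ÷ (6/247) = 247/6 hours.

247/6 hours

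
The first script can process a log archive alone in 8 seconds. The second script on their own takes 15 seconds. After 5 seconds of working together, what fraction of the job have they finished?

Combined rate: 1/8 + 1/15 = (15 + 8)/120 = 23/120 per second.
In 5 seconds they complete 5·23/120 = 23/24 of the job.

23/24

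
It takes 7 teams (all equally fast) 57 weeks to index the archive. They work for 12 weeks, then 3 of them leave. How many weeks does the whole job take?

363/4 weeks

One team does 1/399 of the job per week.
After 12 weeks with 7 teams, 4/19 is done (15/19 left).
With 4 teams the rate is 4/399, so the rest takes 15/19 ÷ 4/399 = 315/4 weeks.
Total = 12 + 315/4 = 363/4 weeks.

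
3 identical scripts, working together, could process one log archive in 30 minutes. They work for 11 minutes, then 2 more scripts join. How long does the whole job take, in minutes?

112/5 minutes

One script does 1/90 of the job per minute.
After 11 minutes with 3 scripts, 11/30 is done (19/30 left).
With 5 scripts the rate is 5/90 = 1/18, so the rest takes 19/30 ÷ 1/18 = 57/5 minutes.
Total = 11 + 57/5 = 112/5 minutes.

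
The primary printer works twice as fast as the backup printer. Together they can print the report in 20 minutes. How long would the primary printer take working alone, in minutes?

30 minutes

Let the backup printer's rate be r; then the primary printer's rate is 2r, so together (2 + 1)r = 3r = 1/20.
Thus r = 1/60 per minute.
The backup printer alone: 60 minutes; the primary printer alone: 30 minutes.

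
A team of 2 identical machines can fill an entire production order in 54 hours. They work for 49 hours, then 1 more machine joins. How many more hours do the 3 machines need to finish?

One machine does 1/108 of the job per hour.
After 49 hours with 2 machines, 49/54 is done (5/54 left).
With 3 machines the rate is 3/108 = 1/36, so the rest takes 5/54 ÷ 1/36 = 10/3 hours.

10/3 hours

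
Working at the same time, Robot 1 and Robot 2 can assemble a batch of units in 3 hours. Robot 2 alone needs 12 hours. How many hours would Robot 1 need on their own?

4 hours

Combined rate is 1/3 per hour.
Known contribution: 1/12 per hour.
So Robot 1's rate is 1/3 − 1/12 = 1/4, meaning 4 hours alone.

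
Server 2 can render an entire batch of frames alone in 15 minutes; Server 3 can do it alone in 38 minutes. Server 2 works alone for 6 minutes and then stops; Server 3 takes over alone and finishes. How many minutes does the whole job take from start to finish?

In 6 minutes Server 2 does 6/15 = 2/5 of the job, leaving 3/5.
Server 3 works at 1/38 per minute, so finishing takes 3/5 ÷ 1/38 = 114/5 minutes.
Total time = 6 + 114/5 = 144/5 minutes.

144/5 minutes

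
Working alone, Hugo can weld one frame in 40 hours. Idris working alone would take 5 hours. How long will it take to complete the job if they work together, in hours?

Combined rate: 1/40 + 1/5 = (1 + 8)/40 = 9/40 per hour.
Time = 1 ÷ (9/40) = 40/9 hours.

40/9 hours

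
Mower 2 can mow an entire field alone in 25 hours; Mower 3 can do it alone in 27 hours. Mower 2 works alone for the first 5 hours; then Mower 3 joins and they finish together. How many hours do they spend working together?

In 5 hours Mower 2 does 5/25 = 1/5 of the job, leaving 4/5.
Mower 2 and Mower 3 together work at 52/675 per hour, so finishing takes 4/5 ÷ 52/675 = 135/13 hours.

135/13 hours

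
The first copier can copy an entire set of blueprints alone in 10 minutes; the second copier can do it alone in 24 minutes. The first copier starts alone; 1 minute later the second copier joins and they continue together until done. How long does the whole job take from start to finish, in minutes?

125/17 minutes

In 1 minute the first copier does 1/10 of the job, leaving 9/10.
The first copier and the second copier together work at 17/120 per minute, so finishing takes 9/10 ÷ 17/120 = 108/17 minutes.
Total time = 1 + 108/17 = 125/17 minutes.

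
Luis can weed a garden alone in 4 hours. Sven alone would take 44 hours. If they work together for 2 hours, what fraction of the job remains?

5/11

Combined rate: 1/4 + 1/44 = (11 + 1)/44 = 12/44 = 3/11 per hour.
In 2 hours they complete 2·3/11 = 6/11 of the job.
So 5/11 remains.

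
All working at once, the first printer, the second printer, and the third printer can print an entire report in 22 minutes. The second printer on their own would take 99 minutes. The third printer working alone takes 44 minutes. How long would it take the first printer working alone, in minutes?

396/5 minutes

Combined rate is 1/22 per minute.
Known contribution: 1/99 + 1/44 = (4 + 9)/396 = 13/396 per minute.
So the first printer's rate is 1/22 − 13/396 = 5/396, meaning 396/5 minutes alone.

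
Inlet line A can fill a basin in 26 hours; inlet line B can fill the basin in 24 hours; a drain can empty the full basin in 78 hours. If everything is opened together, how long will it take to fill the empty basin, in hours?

104/7 hours

Net rate = 1/26 + 1/24 − 1/78 = (12 + 13 − 4)/312 = 21/312 = 7/104 per hour.
Filling time = 1 ÷ (7/104) = 104/7 hours.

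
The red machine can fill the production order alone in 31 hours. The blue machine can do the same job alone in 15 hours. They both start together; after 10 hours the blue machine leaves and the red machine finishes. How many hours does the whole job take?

31/3 hours

In the first 10 hours the combined rate is 46/465, so 92/93 of the job is done, leaving 1/93.
After the blue machine leaves the rate is 1/31 per hour; the remaining 1/93 takes 1/3 hours.
Total = 10 + 1/3 = 31/3 hours.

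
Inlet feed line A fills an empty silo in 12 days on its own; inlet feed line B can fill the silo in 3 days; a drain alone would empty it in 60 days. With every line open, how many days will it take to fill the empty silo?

5/2 days

Net rate = 1/12 + 1/3 − 1/60 = (5 + 20 − 1)/60 = 24/60 = 2/5 per day.
Filling time = 1 ÷ (2/5) = 5/2 days.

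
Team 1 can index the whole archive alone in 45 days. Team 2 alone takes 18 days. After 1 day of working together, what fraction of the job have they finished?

Combined rate: 1/45 + 1/18 = (2 + 5)/90 = 7/90 per day.
In 1 day they complete 1·7/90 = 7/90 of the job.

7/90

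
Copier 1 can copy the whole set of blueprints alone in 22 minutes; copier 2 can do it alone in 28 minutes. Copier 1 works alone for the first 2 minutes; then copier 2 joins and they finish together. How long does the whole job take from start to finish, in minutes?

In 2 minutes copier 1 does 2/22 = 1/11 of the job, leaving 10/11.
Copier 1 and copier 2 together work at 25/308 per minute, so finishing takes 10/11 ÷ 25/308 = 56/5 minutes.
Total time = 2 + 56/5 = 66/5 minutes.

66/5 minutes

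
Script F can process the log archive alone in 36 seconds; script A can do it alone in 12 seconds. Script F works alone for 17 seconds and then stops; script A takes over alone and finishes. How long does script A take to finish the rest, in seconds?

19/3 seconds

In 17 seconds script F does 17/36 of the job, leaving 19/36.
Script A works at 1/12 per second, so finishing takes 19/36 ÷ 1/12 = 19/3 seconds.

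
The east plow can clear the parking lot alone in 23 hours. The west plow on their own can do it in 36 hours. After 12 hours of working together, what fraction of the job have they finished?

59/69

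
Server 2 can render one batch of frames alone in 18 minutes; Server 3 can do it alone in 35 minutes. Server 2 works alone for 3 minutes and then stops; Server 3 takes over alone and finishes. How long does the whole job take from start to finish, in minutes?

In 3 minutes Server 2 does 3/18 = 1/6 of the job, leaving 5/6.
Server 3 works at 1/35 per minute, so finishing takes 5/6 ÷ 1/35 = 175/6 minutes.
Total time = 3 + 175/6 = 193/6 minutes.

193/6 minutes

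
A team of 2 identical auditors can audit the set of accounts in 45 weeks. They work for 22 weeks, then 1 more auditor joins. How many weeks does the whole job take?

One auditor does 1/90 of the job per week.
After 22 weeks with 2 auditors, 22/45 is done (23/45 left).
With 3 auditors the rate is 3/90 = 1/30, so the rest takes 23/45 ÷ 1/30 = 46/3 weeks.
Total = 22 + 46/3 = 112/3 weeks.

112/3 weeks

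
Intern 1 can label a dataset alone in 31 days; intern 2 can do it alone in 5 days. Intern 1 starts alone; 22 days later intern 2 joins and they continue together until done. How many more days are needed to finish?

5/4 days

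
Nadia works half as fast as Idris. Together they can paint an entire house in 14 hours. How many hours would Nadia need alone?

Let Idris's rate be r; then Nadia's rate is (1/2)r, so together (1/2 + 1)r = (3/2)r = 1/14.
Thus r = 1/21 per hour.
Idris alone: 21 hours; Nadia alone: 42 hours.

42 hours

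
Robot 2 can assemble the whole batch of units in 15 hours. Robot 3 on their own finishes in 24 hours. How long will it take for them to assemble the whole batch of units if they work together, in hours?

120/13 hours

With two workers the combined time is the product over the sum: 15·24/(15+24) = 360/39 = 120/13 hours.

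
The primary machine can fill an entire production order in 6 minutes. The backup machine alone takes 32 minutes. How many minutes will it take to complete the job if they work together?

96/19 minutes

With two workers the combined time is the product over the sum: 6·32/(6+32) = 192/38 = 96/19 minutes.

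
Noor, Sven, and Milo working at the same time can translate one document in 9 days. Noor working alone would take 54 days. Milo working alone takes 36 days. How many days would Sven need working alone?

Combined rate is 1/9 per day.
Known contribution: 1/54 + 1/36 = (2 + 3)/108 = 5/108 per day.
So Sven's rate is 1/9 − 5/108 = 7/108, meaning 108/7 days alone.

108/7 days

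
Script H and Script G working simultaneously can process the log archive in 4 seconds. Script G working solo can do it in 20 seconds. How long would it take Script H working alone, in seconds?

Combined rate is 1/4 per second.
Known contribution: 1/20 per second.
So Script H's rate is 1/4 − 1/20 = 1/5, meaning 5 seconds alone.

5 seconds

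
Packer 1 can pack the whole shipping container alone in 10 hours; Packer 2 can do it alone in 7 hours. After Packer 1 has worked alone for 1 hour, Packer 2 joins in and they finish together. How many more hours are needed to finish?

63/17 hours

In 1 hour Packer 1 does 1/10 of the job, leaving 9/10.
Packer 1 and Packer 2 together work at 17/70 per hour, so finishing takes 9/10 ÷ 17/70 = 63/17 hours.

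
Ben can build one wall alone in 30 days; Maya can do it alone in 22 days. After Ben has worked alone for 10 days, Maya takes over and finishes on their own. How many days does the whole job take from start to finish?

74/3 days

In 10 days Ben does 10/30 = 1/3 of the job, leaving 2/3.
Maya works at 1/22 per day, so finishing takes 2/3 ÷ 1/22 = 44/3 days.
Total time = 10 + 44/3 = 74/3 days.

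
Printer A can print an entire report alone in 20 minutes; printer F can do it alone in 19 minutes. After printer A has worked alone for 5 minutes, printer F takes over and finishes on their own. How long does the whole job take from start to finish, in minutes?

In 5 minutes printer A does 5/20 = 1/4 of the job, leaving 3/4.
Printer F works at 1/19 per minute, so finishing takes 3/4 ÷ 1/19 = 57/4 minutes.
Total time = 5 + 57/4 = 77/4 minutes.

77/4 minutes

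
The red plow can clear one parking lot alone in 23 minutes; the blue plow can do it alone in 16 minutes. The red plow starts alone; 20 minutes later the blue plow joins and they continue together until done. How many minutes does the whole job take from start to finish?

276/13 minutes

In 20 minutes the red plow does 20/23 of the job, leaving 3/23.
The red plow and the blue plow together work at 39/368 per minute, so finishing takes 3/23 ÷ 39/368 = 16/13 minutes.
Total time = 20 + 16/13 = 276/13 minutes.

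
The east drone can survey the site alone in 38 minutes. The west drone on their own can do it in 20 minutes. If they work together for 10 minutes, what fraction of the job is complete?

29/38

Combined rate: 1/38 + 1/20 = (10 + 19)/380 = 29/380 per minute.
In 10 minutes they complete 10·29/380 = 29/38 of the job.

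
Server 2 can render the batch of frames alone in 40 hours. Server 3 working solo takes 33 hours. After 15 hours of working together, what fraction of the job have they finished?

Combined rate: 1/40 + 1/33 = (33 + 40)/1320 = 73/1320 per hour.
In 15 hours they complete 15·73/1320 = 73/88 of the job.

73/88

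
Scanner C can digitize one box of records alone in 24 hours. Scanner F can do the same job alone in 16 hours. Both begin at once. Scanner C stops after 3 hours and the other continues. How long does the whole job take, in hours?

In the first 3 hours the combined rate is 5/48, so 5/16 of the job is done, leaving 11/16.
After scanner C leaves the rate is 1/16 per hour; the remaining 11/16 takes 11 hours.
Total = 3 + 11 = 14 hours.

14 hours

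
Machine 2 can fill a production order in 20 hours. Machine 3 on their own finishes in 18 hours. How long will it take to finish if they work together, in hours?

180/19 hours

With two workers the combined time is the product over the sum: 20·18/(20+18) = 360/38 = 180/19 hours.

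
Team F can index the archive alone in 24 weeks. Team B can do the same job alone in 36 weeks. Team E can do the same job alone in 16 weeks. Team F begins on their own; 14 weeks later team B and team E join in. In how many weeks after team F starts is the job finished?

In the first 14 weeks team F alone does 14/24 = 7/12 of the job, leaving 5/12.
Once everyone is working, combined rate: 1/24 + 1/36 + 1/16 = (6 + 4 + 9)/144 = 19/144 per week.
Remaining 5/12 at 19/144 per week takes 60/19 weeks.
Total from the start = 14 + 60/19 = 326/19 weeks.

326/19 weeks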